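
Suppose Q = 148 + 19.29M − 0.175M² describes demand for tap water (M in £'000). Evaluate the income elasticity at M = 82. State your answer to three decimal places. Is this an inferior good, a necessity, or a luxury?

-1.395 (inferior good)

At M = 82: Q = 553.0800.
dQ/dM = 19.29 − 0.35M = -9.41000.
η = (dQ/dM)·(M/Q) = -9.41000 × (82/553.0800) = -1.395.
η < 0 ⇒ inferior good.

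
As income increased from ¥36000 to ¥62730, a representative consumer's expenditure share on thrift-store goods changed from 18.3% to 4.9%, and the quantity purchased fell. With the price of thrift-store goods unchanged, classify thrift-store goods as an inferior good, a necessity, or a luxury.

inferior good

Quantity demanded falls as income rises, so η < 0.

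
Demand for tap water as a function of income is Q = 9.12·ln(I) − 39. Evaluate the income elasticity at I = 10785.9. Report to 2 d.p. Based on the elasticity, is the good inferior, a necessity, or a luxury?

At I = 10785.9: Q = 45.688.
dQ/dI = 9.12/I = 0.000845548 at this income.
η = (dQ/dI)·(I/Q) = 0.000845548 × (10785.9/45.688) = 0.20.
Since 0 < η < 1, the good is a necessity.

0.20 (necessity)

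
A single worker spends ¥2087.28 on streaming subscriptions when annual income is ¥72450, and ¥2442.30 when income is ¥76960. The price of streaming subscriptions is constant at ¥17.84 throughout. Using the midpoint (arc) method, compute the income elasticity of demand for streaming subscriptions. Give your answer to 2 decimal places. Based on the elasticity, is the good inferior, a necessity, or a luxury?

2.60 (luxury)

With a constant price, Q₁ = 2087.28/17.84 = 117.000 and Q₂ = 2442.30/17.84 = 136.900 (equivalently, work directly with expenditure since P cancels).
Midpoint %ΔQ = (2442.30 − 2087.28)/2264.79 = 0.15676; midpoint %ΔI = (76960 − 72450)/74705 = 0.06037.
η = 0.15676 / 0.06037 = 2.60.
η > 1 ⇒ luxury.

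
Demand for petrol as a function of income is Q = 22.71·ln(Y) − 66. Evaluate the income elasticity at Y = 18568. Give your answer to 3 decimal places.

At Y = 18568: Q = 157.221.
dQ/dY = 22.71/Y = 0.00122307 at this income.
η = (dQ/dY)·(Y/Q) = 0.00122307 × (18568/157.221) = 0.144.

0.144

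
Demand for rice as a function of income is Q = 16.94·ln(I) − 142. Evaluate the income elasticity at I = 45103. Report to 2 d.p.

0.43

At I = 45103: Q = 39.541.
dQ/dI = 16.94/I = 0.000375585 at this income.
η = (dQ/dI)·(I/Q) = 0.000375585 × (45103/39.541) = 0.43.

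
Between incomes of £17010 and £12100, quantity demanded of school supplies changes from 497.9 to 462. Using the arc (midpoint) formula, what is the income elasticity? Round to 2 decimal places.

ΔQ = 462 − 497.9 = -35.9; midpoint Q̄ = (497.9 + 462)/2 = 479.95.
ΔI = 12100 − 17010 = -4910; midpoint Ī = (17010 + 12100)/2 = 14555.
η = (ΔQ/Q̄) ÷ (ΔI/Ī) = (-35.9/479.95) ÷ (-4910/14555) = 0.22.

0.22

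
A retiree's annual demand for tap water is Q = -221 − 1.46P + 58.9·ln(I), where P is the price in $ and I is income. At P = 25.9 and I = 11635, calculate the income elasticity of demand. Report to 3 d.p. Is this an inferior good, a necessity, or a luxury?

At P = 25.9, I = 11635: Q = 292.594.
Holding P constant, ∂Q/∂I = 58.9/I = 0.00506231.
η_I = (∂Q/∂I)·(I/Q) = 0.00506231 × (11635/292.594) = 0.201.
Since 0 < η < 1, this is a necessity.

0.201 (necessity)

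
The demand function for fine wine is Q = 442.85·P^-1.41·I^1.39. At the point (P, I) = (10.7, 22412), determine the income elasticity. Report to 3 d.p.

For a multiplicative demand Q = A·P^α·I^β, the income elasticity is β everywhere.
Here β = 1.39, so η = 1.390.

1.390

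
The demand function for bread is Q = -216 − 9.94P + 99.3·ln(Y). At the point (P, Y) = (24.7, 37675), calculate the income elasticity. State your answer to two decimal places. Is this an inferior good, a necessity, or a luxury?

At P = 24.7, Y = 37675: Q = 584.781.
Holding P constant, ∂Q/∂Y = 99.3/Y = 0.0026357.
η_Y = (∂Q/∂Y)·(Y/Q) = 0.0026357 × (37675/584.781) = 0.17.
Since 0 < η < 1, this is a necessity.

0.17 (necessity)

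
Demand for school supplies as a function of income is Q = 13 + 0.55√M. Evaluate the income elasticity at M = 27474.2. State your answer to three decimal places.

0.438

At M = 27474.2: Q = 104.164.
dQ/dM = 0.55/(2√M) = 0.00165909 at this income.
η = (dQ/dM)·(M/Q) = 0.00165909 × (27474.2/104.164) = 0.438.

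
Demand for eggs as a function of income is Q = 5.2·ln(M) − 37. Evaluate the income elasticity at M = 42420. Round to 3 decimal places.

0.282

At M = 42420: Q = 18.408.
dQ/dM = 5.2/M = 0.000122584 at this income.
η = (dQ/dM)·(M/Q) = 0.000122584 × (42420/18.408) = 0.282.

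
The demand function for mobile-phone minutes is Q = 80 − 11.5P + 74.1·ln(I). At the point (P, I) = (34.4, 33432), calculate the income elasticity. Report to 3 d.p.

0.162

At P = 34.4, I = 33432: Q = 456.320.
Holding P constant, ∂Q/∂I = 74.1/I = 0.00221644.
η_I = (∂Q/∂I)·(I/Q) = 0.00221644 × (33432/456.320) = 0.162.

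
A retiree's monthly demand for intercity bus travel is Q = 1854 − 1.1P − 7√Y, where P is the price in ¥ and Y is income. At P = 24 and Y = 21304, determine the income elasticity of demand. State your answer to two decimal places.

-0.63

At P = 24, Y = 21304: Q = 805.888.
Holding P constant, ∂Q/∂Y = -7/(2√Y) = -0.0239794.
η_Y = (∂Q/∂Y)·(Y/Q) = -0.0239794 × (21304/805.888) = -0.63.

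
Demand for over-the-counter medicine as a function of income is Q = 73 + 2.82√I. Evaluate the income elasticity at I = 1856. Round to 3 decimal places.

0.312

At I = 1856: Q = 194.489.
dQ/dI = 2.82/(2√I) = 0.0327288 at this income.
η = (dQ/dI)·(I/Q) = 0.0327288 × (1856/194.489) = 0.312.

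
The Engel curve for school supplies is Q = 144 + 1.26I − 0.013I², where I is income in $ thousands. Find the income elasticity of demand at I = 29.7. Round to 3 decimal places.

0.085

At I = 29.7: Q = 169.9548.
dQ/dI = 1.26 − 0.026I = 0.48780.
η = (dQ/dI)·(I/Q) = 0.48780 × (29.7/169.9548) = 0.085.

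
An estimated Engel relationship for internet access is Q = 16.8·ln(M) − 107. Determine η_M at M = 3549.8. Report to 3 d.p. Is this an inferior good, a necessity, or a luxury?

0.554 (necessity)

At M = 3549.8: Q = 30.334.
dQ/dM = 16.8/M = 0.00473266 at this income.
η = (dQ/dM)·(M/Q) = 0.00473266 × (3549.8/30.334) = 0.554.
Since 0 < η < 1, the good is a necessity.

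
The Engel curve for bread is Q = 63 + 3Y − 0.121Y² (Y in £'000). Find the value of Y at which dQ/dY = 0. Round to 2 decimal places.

12.40

dQ/dY = 3 − 0.242Y.
The good is inferior where dQ/dY < 0. Setting dQ/dY = 0 gives Y = 3 / 0.242 = 12.40.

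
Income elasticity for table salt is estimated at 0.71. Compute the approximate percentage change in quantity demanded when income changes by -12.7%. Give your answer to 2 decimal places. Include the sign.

%ΔQ ≈ η × %ΔI = 0.71 × (-12.7%) = -9.02%.

-9.02%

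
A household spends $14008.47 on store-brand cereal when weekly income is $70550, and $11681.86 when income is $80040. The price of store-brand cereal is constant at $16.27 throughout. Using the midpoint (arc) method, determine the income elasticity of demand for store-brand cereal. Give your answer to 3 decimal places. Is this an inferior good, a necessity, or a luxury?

-1.437 (inferior good)

With a constant price, Q₁ = 14008.47/16.27 = 861.000 and Q₂ = 11681.86/16.27 = 718.000 (equivalently, work directly with expenditure since P cancels).
Midpoint %ΔQ = (11681.86 − 14008.47)/12845.17 = -0.18113; midpoint %ΔI = (80040 − 70550)/75295 = 0.12604.
η = -0.18113 / 0.12604 = -1.437.
η < 0 ⇒ inferior good.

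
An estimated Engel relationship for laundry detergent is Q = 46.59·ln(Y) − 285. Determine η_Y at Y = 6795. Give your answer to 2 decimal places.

At Y = 6795: Q = 126.107.
dQ/dY = 46.59/Y = 0.00685651 at this income.
η = (dQ/dY)·(Y/Q) = 0.00685651 × (6795/126.107) = 0.37.

0.37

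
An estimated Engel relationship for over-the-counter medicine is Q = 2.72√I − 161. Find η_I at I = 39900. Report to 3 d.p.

0.711

At I = 39900: Q = 382.320.
dQ/dI = 2.72/(2√I) = 0.00680852 at this income.
η = (dQ/dI)·(I/Q) = 0.00680852 × (39900/382.320) = 0.711.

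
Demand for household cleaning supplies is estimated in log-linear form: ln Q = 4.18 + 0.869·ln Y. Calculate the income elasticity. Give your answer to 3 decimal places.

0.869

In a log-linear demand, the coefficient on ln Y is the income elasticity.
So η = 0.869.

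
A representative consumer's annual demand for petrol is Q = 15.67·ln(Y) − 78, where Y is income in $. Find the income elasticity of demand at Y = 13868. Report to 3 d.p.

0.219

At Y = 13868: Q = 71.450.
dQ/dY = 15.67/Y = 0.00112994 at this income.
η = (dQ/dY)·(Y/Q) = 0.00112994 × (13868/71.450) = 0.219.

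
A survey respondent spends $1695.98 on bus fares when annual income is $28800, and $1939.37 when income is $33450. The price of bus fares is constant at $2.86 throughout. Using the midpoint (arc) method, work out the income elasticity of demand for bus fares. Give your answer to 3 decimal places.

With a constant price, Q₁ = 1695.98/2.86 = 593.000 and Q₂ = 1939.37/2.86 = 678.101 (equivalently, work directly with expenditure since P cancels).
Midpoint %ΔQ = (1939.37 − 1695.98)/1817.68 = 0.13390; midpoint %ΔI = (33450 − 28800)/31125 = 0.14940.
η = 0.13390 / 0.14940 = 0.896.

0.896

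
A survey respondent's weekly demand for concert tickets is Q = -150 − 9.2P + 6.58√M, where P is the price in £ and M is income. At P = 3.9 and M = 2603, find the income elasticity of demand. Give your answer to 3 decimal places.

1.120

At P = 3.9, M = 2603: Q = 149.829.
Holding P constant, ∂Q/∂M = 6.58/(2√M) = 0.064485.
η_M = (∂Q/∂M)·(M/Q) = 0.064485 × (2603/149.829) = 1.120.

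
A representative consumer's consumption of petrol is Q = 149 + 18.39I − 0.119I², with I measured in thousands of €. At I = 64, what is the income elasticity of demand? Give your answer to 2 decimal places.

0.24

At I = 64: Q = 838.5360.
dQ/dI = 18.39 − 0.238I = 3.15800.
η = (dQ/dI)·(I/Q) = 3.15800 × (64/838.5360) = 0.24.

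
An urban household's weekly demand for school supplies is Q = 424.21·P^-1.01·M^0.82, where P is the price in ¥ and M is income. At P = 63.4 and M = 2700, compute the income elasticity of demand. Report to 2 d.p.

0.82

For a multiplicative demand Q = A·P^α·M^β, the income elasticity is β everywhere.
Here β = 0.82, so η = 0.82.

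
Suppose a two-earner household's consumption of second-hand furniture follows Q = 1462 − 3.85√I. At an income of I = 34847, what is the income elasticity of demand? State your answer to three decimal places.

At I = 34847: Q = 743.307.
dQ/dI = -3.85/(2√I) = -0.0103121 at this income.
η = (dQ/dI)·(I/Q) = -0.0103121 × (34847/743.307) = -0.483.

-0.483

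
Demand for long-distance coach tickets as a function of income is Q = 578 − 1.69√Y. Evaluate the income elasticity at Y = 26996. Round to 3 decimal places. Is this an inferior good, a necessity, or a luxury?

-0.462 (inferior good)

At Y = 26996: Q = 300.325.
dQ/dY = -1.69/(2√Y) = -0.00514289 at this income.
η = (dQ/dY)·(Y/Q) = -0.00514289 × (26996/300.325) = -0.462.
Since η < 0, the good is an inferior good.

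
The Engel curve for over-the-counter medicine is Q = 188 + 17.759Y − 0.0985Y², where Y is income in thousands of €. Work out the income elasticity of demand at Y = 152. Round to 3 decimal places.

At Y = 152: Q = 611.6240.
dQ/dY = 17.759 − 0.197Y = -12.18500.
η = (dQ/dY)·(Y/Q) = -12.18500 × (152/611.6240) = -3.028.

-3.028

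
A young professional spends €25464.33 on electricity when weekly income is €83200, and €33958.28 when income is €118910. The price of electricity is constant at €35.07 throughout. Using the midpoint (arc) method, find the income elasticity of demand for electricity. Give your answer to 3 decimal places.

0.809

With a constant price, Q₁ = 25464.33/35.07 = 726.100 and Q₂ = 33958.28/35.07 = 968.300 (equivalently, work directly with expenditure since P cancels).
Midpoint %ΔQ = (33958.28 − 25464.33)/29711.31 = 0.28588; midpoint %ΔI = (118910 − 83200)/101055 = 0.35337.
η = 0.28588 / 0.35337 = 0.809.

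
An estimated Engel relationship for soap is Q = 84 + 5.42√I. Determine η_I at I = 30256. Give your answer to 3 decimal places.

At I = 30256: Q = 1026.768.
dQ/dI = 5.42/(2√I) = 0.0155799 at this income.
η = (dQ/dI)·(I/Q) = 0.0155799 × (30256/1026.768) = 0.459.

0.459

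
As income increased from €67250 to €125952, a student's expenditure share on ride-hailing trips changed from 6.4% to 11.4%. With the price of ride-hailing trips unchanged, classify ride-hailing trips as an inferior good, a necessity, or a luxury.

luxury

The budget share rises as income rises, so η > 1.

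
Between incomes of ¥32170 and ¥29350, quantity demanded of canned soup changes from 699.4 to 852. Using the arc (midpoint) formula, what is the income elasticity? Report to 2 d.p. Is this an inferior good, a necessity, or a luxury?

ΔQ = 852 − 699.4 = 152.6; midpoint Q̄ = (699.4 + 852)/2 = 775.7.
ΔI = 29350 − 32170 = -2820; midpoint Ī = (32170 + 29350)/2 = 30760.
η = (ΔQ/Q̄) ÷ (ΔI/Ī) = (152.6/775.7) ÷ (-2820/30760) = -2.15.
η < 0 ⇒ inferior good.

-2.15 (inferior good)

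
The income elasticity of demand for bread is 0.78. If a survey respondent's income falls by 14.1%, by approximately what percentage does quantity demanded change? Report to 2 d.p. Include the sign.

%ΔQ ≈ η × %ΔI = 0.78 × (-14.1%) = -11.00%.

-11.00%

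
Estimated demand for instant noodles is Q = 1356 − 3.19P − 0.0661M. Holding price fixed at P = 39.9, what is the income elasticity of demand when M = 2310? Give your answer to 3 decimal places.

-0.142

At P = 39.9, M = 2310: Q = 1076.028.
Holding P constant, ∂Q/∂M = −0.0661.
η_M = (∂Q/∂M)·(M/Q) = -0.0661 × (2310/1076.028) = -0.142.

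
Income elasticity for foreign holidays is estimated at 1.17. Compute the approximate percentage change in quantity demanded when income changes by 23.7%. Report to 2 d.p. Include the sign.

27.73%

%ΔQ ≈ η × %ΔI = 1.17 × 23.7% = 27.73%.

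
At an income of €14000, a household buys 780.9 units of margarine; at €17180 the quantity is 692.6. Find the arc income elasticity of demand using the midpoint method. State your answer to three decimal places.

-0.588

ΔQ = 692.6 − 780.9 = -88.3; midpoint Q̄ = (780.9 + 692.6)/2 = 736.75.
ΔI = 17180 − 14000 = 3180; midpoint Ī = (14000 + 17180)/2 = 15590.
η = (ΔQ/Q̄) ÷ (ΔI/Ī) = (-88.3/736.75) ÷ (3180/15590) = -0.588.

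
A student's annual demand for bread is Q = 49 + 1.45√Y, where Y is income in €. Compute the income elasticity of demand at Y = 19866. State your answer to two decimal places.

0.40

At Y = 19866: Q = 253.373.
dQ/dY = 1.45/(2√Y) = 0.00514378 at this income.
η = (dQ/dY)·(Y/Q) = 0.00514378 × (19866/253.373) = 0.40.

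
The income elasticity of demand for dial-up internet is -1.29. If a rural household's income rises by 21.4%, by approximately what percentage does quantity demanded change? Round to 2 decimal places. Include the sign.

%ΔQ ≈ η × %ΔI = -1.29 × 21.4% = -27.61%.

-27.61%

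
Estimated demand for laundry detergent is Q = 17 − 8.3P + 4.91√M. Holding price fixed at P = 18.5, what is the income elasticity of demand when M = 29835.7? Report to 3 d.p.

At P = 18.5, M = 29835.7: Q = 711.555.
Holding P constant, ∂Q/∂M = 4.91/(2√M) = 0.0142129.
η_M = (∂Q/∂M)·(M/Q) = 0.0142129 × (29835.7/711.555) = 0.596.

0.596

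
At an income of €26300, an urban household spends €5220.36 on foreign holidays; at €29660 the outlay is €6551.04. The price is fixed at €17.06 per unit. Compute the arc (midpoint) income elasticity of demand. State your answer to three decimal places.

1.883

With a constant price, Q₁ = 5220.36/17.06 = 306.000 and Q₂ = 6551.04/17.06 = 384.000 (equivalently, work directly with expenditure since P cancels).
Midpoint %ΔQ = (6551.04 − 5220.36)/5885.70 = 0.22609; midpoint %ΔI = (29660 − 26300)/27980 = 0.12009.
η = 0.22609 / 0.12009 = 1.883.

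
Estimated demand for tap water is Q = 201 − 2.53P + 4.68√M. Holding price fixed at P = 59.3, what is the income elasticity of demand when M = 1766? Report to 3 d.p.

0.397

At P = 59.3, M = 1766: Q = 247.642.
Holding P constant, ∂Q/∂M = 4.68/(2√M) = 0.0556827.
η_M = (∂Q/∂M)·(M/Q) = 0.0556827 × (1766/247.642) = 0.397.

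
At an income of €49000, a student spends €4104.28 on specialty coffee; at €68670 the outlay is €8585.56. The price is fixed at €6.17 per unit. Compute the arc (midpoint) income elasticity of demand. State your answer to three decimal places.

2.113

With a constant price, Q₁ = 4104.28/6.17 = 665.199 and Q₂ = 8585.56/6.17 = 1391.501 (equivalently, work directly with expenditure since P cancels).
Midpoint %ΔQ = (8585.56 − 4104.28)/6344.92 = 0.70628; midpoint %ΔI = (68670 − 49000)/58835 = 0.33432.
η = 0.70628 / 0.33432 = 2.113.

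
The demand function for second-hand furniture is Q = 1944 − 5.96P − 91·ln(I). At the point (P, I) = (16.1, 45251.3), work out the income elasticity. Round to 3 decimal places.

-0.104

At P = 16.1, I = 45251.3: Q = 872.525.
Holding P constant, ∂Q/∂I = -91/I = -0.00201099.
η_I = (∂Q/∂I)·(I/Q) = -0.00201099 × (45251.3/872.525) = -0.104.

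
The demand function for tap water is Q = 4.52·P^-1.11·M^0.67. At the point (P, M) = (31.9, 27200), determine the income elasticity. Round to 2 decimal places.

For a multiplicative demand Q = A·P^α·M^β, the income elasticity is β everywhere.
Here β = 0.67, so η = 0.67.

0.67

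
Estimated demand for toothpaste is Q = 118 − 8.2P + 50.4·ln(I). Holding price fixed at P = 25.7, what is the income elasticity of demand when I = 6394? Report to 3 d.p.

At P = 25.7, I = 6394: Q = 348.921.
Holding P constant, ∂Q/∂I = 50.4/I = 0.00788239.
η_I = (∂Q/∂I)·(I/Q) = 0.00788239 × (6394/348.921) = 0.144.

0.144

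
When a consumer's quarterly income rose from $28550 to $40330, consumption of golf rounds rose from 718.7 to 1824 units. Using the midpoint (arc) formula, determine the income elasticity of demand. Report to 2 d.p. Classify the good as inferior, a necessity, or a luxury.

ΔQ = 1824 − 718.7 = 1105.3; midpoint Q̄ = (718.7 + 1824)/2 = 1271.35.
ΔI = 40330 − 28550 = 11780; midpoint Ī = (28550 + 40330)/2 = 34440.
η = (ΔQ/Q̄) ÷ (ΔI/Ī) = (1105.3/1271.35) ÷ (11780/34440) = 2.54.
η > 1 ⇒ luxury.

2.54 (luxury)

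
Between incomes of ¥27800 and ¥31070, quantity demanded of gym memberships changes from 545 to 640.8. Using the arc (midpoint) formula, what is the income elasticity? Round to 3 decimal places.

1.454

ΔQ = 640.8 − 545 = 95.8; midpoint Q̄ = (545 + 640.8)/2 = 592.9.
ΔI = 31070 − 27800 = 3270; midpoint Ī = (27800 + 31070)/2 = 29435.
η = (ΔQ/Q̄) ÷ (ΔI/Ī) = (95.8/592.9) ÷ (3270/29435) = 1.454.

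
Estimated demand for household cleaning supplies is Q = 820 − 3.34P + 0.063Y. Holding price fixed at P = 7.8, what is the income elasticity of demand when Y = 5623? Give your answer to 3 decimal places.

0.309

At P = 7.8, Y = 5623: Q = 1148.197.
Holding P constant, ∂Q/∂Y = 0.063.
η_Y = (∂Q/∂Y)·(Y/Q) = 0.063 × (5623/1148.197) = 0.309.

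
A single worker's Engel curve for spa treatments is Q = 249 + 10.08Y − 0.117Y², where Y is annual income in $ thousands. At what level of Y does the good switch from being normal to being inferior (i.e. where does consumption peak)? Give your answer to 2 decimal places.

43.08

dQ/dY = 10.08 − 0.234Y.
The good is inferior where dQ/dY < 0. Setting dQ/dY = 0 gives Y = 10.08 / 0.234 = 43.08.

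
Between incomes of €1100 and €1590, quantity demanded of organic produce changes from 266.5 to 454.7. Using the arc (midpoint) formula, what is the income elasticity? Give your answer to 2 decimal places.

ΔQ = 454.7 − 266.5 = 188.2; midpoint Q̄ = (266.5 + 454.7)/2 = 360.6.
ΔI = 1590 − 1100 = 490; midpoint Ī = (1100 + 1590)/2 = 1345.
η = (ΔQ/Q̄) ÷ (ΔI/Ī) = (188.2/360.6) ÷ (490/1345) = 1.43.

1.43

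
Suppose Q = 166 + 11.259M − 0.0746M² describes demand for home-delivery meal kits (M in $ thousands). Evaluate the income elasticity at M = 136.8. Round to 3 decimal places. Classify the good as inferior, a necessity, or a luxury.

-4.037 (inferior good)

At M = 136.8: Q = 310.1489.
dQ/dM = 11.259 − 0.1492M = -9.15156.
η = (dQ/dM)·(M/Q) = -9.15156 × (136.8/310.1489) = -4.037.
η < 0 ⇒ inferior good.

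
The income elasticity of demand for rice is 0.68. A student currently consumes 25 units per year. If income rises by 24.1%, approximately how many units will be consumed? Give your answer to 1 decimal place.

%ΔQ ≈ η × %ΔI = 0.68 × 24.1% = 16.388%.
New Q ≈ 25 × (1 + 0.16388) = 29.1.

29.1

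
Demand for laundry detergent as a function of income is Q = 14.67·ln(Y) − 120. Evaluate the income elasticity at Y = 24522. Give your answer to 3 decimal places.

At Y = 24522: Q = 28.274.
dQ/dY = 14.67/Y = 0.000598238 at this income.
η = (dQ/dY)·(Y/Q) = 0.000598238 × (24522/28.274) = 0.519.

0.519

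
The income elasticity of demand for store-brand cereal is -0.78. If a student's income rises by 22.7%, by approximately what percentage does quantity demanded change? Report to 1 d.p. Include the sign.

-17.7%

%ΔQ ≈ η × %ΔI = -0.78 × 22.7% = -17.7%.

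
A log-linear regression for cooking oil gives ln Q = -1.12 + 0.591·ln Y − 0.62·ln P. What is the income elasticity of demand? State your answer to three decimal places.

In a log-linear demand, the coefficient on ln Y is the income elasticity.
So η = 0.591.

0.591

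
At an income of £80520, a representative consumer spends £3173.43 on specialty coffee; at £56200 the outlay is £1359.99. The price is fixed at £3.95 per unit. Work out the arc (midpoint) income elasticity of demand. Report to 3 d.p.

With a constant price, Q₁ = 3173.43/3.95 = 803.400 and Q₂ = 1359.99/3.95 = 344.301 (equivalently, work directly with expenditure since P cancels).
Midpoint %ΔQ = (1359.99 − 3173.43)/2266.71 = -0.80003; midpoint %ΔI = (56200 − 80520)/68360 = -0.35576.
η = -0.80003 / -0.35576 = 2.249.

2.249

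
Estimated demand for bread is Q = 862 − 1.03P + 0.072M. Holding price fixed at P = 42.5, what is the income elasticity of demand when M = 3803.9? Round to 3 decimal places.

0.251

At P = 42.5, M = 3803.9: Q = 1092.106.
Holding P constant, ∂Q/∂M = 0.072.
η_M = (∂Q/∂M)·(M/Q) = 0.072 × (3803.9/1092.106) = 0.251.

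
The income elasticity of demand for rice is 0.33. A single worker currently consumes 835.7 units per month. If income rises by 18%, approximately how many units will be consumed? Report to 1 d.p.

%ΔQ ≈ η × %ΔI = 0.33 × 18% = 5.94%.
New Q ≈ 835.7 × (1 + 0.0594) = 885.3.

885.3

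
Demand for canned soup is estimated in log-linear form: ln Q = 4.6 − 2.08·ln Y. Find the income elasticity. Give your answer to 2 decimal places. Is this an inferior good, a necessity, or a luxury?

-2.08 (inferior good)

In a log-linear demand, the coefficient on ln Y is the income elasticity.
So η = -2.08.
η < 0 ⇒ inferior good.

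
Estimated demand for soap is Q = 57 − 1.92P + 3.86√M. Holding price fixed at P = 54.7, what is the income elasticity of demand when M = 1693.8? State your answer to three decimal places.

At P = 54.7, M = 1693.8: Q = 110.837.
Holding P constant, ∂Q/∂M = 3.86/(2√M) = 0.046895.
η_M = (∂Q/∂M)·(M/Q) = 0.046895 × (1693.8/110.837) = 0.717.

0.717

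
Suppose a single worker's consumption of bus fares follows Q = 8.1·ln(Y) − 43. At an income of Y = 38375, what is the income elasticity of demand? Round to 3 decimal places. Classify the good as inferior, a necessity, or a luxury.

At Y = 38375: Q = 42.497.
dQ/dY = 8.1/Y = 0.000211075 at this income.
η = (dQ/dY)·(Y/Q) = 0.000211075 × (38375/42.497) = 0.191.
Since 0 < η < 1, the good is a necessity.

0.191 (necessity)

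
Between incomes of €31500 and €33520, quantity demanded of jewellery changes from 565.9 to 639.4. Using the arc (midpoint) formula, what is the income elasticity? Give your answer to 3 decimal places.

1.963

ΔQ = 639.4 − 565.9 = 73.5; midpoint Q̄ = (565.9 + 639.4)/2 = 602.65.
ΔI = 33520 − 31500 = 2020; midpoint Ī = (31500 + 33520)/2 = 32510.
η = (ΔQ/Q̄) ÷ (ΔI/Ī) = (73.5/602.65) ÷ (2020/32510) = 1.963.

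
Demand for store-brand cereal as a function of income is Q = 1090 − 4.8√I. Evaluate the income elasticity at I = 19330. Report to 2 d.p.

At I = 19330: Q = 422.645.
dQ/dI = -4.8/(2√I) = -0.0172622 at this income.
η = (dQ/dI)·(I/Q) = -0.0172622 × (19330/422.645) = -0.79.

-0.79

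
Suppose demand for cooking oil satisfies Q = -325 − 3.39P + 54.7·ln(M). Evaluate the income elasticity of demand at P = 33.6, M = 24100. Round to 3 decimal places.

At P = 33.6, M = 24100: Q = 113.017.
Holding P constant, ∂Q/∂M = 54.7/M = 0.00226971.
η_M = (∂Q/∂M)·(M/Q) = 0.00226971 × (24100/113.017) = 0.484.

0.484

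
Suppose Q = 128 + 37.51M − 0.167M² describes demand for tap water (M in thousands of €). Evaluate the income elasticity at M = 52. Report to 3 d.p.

0.644

At M = 52: Q = 1626.9520.
dQ/dM = 37.51 − 0.334M = 20.14200.
η = (dQ/dM)·(M/Q) = 20.14200 × (52/1626.9520) = 0.644.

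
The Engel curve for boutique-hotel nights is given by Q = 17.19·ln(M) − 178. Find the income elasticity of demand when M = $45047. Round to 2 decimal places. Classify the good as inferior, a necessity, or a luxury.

At M = 45047: Q = 6.199.
dQ/dM = 17.19/M = 0.000381601 at this income.
η = (dQ/dM)·(M/Q) = 0.000381601 × (45047/6.199) = 2.77.
Since η > 1, the good is a luxury.

2.77 (luxury)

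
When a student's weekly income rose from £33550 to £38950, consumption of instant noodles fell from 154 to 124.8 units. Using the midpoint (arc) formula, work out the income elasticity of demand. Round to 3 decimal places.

-1.406

ΔQ = 124.8 − 154 = -29.2; midpoint Q̄ = (154 + 124.8)/2 = 139.4.
ΔI = 38950 − 33550 = 5400; midpoint Ī = (33550 + 38950)/2 = 36250.
η = (ΔQ/Q̄) ÷ (ΔI/Ī) = (-29.2/139.4) ÷ (5400/36250) = -1.406.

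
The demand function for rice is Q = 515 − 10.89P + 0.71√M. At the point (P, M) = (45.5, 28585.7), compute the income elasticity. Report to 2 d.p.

0.43

At P = 45.5, M = 28585.7: Q = 139.547.
Holding P constant, ∂Q/∂M = 0.71/(2√M) = 0.00209968.
η_M = (∂Q/∂M)·(M/Q) = 0.00209968 × (28585.7/139.547) = 0.43.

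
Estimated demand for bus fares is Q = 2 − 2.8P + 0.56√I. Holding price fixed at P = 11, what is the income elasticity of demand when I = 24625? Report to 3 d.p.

At P = 11, I = 24625: Q = 59.077.
Holding P constant, ∂Q/∂I = 0.56/(2√I) = 0.00178431.
η_I = (∂Q/∂I)·(I/Q) = 0.00178431 × (24625/59.077) = 0.744.

0.744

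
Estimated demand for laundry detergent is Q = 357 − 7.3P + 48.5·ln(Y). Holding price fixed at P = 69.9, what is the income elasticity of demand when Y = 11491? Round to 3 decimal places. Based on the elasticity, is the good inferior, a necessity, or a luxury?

0.162 (necessity)

At P = 69.9, Y = 11491: Q = 300.172.
Holding P constant, ∂Q/∂Y = 48.5/Y = 0.00422069.
η_Y = (∂Q/∂Y)·(Y/Q) = 0.00422069 × (11491/300.172) = 0.162.
Since 0 < η < 1, this is a necessity.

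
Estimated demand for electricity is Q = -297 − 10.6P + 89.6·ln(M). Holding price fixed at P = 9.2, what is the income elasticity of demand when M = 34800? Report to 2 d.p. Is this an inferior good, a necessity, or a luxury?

0.17 (necessity)

At P = 9.2, M = 34800: Q = 542.461.
Holding P constant, ∂Q/∂M = 89.6/M = 0.00257471.
η_M = (∂Q/∂M)·(M/Q) = 0.00257471 × (34800/542.461) = 0.17.
Since 0 < η < 1, this is a necessity.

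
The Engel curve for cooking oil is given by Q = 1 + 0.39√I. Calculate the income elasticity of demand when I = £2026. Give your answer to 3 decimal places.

At I = 2026: Q = 18.554.
dQ/dI = 0.39/(2√I) = 0.00433226 at this income.
η = (dQ/dI)·(I/Q) = 0.00433226 × (2026/18.554) = 0.473.

0.473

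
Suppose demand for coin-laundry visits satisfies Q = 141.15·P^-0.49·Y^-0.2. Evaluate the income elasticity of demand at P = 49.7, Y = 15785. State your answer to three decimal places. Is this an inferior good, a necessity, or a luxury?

For a multiplicative demand Q = A·P^α·Y^β, the income elasticity is β everywhere.
Here β = -0.2, so η = -0.200.
Since η < 0, this is an inferior good.

-0.200 (inferior good)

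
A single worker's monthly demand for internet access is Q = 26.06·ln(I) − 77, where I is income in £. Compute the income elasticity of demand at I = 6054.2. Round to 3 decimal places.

At I = 6054.2: Q = 149.944.
dQ/dI = 26.06/I = 0.00430445 at this income.
η = (dQ/dI)·(I/Q) = 0.00430445 × (6054.2/149.944) = 0.174.

0.174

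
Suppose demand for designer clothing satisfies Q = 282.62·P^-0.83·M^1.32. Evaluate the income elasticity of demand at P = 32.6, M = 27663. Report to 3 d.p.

1.320

For a multiplicative demand Q = A·P^α·M^β, the income elasticity is β everywhere.
Here β = 1.32, so η = 1.320.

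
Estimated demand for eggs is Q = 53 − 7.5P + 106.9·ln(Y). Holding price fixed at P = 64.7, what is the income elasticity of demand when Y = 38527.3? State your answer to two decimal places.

At P = 64.7, Y = 38527.3: Q = 696.520.
Holding P constant, ∂Q/∂Y = 106.9/Y = 0.00277466.
η_Y = (∂Q/∂Y)·(Y/Q) = 0.00277466 × (38527.3/696.520) = 0.15.

0.15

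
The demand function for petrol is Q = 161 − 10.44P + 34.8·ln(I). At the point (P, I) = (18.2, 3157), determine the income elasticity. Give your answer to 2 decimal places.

At P = 18.2, I = 3157: Q = 251.389.
Holding P constant, ∂Q/∂I = 34.8/I = 0.0110231.
η_I = (∂Q/∂I)·(I/Q) = 0.0110231 × (3157/251.389) = 0.14.

0.14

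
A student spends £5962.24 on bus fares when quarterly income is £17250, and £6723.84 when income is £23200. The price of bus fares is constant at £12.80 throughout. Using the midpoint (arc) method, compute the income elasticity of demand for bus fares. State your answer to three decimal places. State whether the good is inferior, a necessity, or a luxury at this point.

0.408 (necessity)

With a constant price, Q₁ = 5962.24/12.80 = 465.800 and Q₂ = 6723.84/12.80 = 525.300 (equivalently, work directly with expenditure since P cancels).
Midpoint %ΔQ = (6723.84 − 5962.24)/6343.04 = 0.12007; midpoint %ΔI = (23200 − 17250)/20225 = 0.29419.
η = 0.12007 / 0.29419 = 0.408.
0 < η < 1 ⇒ necessity.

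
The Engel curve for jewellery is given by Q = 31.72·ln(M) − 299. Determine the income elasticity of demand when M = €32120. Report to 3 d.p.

1.052

At M = 32120: Q = 30.166.
dQ/dM = 31.72/M = 0.000987547 at this income.
η = (dQ/dM)·(M/Q) = 0.000987547 × (32120/30.166) = 1.052.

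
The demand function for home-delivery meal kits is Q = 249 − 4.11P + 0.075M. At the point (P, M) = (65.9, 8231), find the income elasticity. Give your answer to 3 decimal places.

At P = 65.9, M = 8231: Q = 595.476.
Holding P constant, ∂Q/∂M = 0.075.
η_M = (∂Q/∂M)·(M/Q) = 0.075 × (8231/595.476) = 1.037.

1.037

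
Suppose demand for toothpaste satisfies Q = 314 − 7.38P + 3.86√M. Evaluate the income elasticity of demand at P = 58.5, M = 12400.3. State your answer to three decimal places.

At P = 58.5, M = 12400.3: Q = 312.107.
Holding P constant, ∂Q/∂M = 3.86/(2√M) = 0.0173317.
η_M = (∂Q/∂M)·(M/Q) = 0.0173317 × (12400.3/312.107) = 0.689.

0.689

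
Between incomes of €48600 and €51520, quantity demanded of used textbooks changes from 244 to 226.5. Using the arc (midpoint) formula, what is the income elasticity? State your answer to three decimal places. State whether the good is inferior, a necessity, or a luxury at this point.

-1.275 (inferior good)

ΔQ = 226.5 − 244 = -17.5; midpoint Q̄ = (244 + 226.5)/2 = 235.25.
ΔI = 51520 − 48600 = 2920; midpoint Ī = (48600 + 51520)/2 = 50060.
η = (ΔQ/Q̄) ÷ (ΔI/Ī) = (-17.5/235.25) ÷ (2920/50060) = -1.275.
η < 0 ⇒ inferior good.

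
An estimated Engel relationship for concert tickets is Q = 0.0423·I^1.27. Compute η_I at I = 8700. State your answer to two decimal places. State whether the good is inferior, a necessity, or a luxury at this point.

For Q = A·I^β the income elasticity is constant and equal to β.
Here β = 1.27, so η = 1.27.
Since η > 1, the good is a luxury.

1.27 (luxury)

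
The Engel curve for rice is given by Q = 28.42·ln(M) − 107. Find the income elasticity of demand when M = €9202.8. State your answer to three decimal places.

0.186

At M = 9202.8: Q = 152.397.
dQ/dM = 28.42/M = 0.00308819 at this income.
η = (dQ/dM)·(M/Q) = 0.00308819 × (9202.8/152.397) = 0.186.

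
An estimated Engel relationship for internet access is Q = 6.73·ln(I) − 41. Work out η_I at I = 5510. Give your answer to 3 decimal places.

0.396

At I = 5510: Q = 16.974.
dQ/dI = 6.73/I = 0.00122142 at this income.
η = (dQ/dI)·(I/Q) = 0.00122142 × (5510/16.974) = 0.396.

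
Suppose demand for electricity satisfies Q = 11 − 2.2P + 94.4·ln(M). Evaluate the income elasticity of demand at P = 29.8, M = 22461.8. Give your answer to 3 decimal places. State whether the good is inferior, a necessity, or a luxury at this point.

At P = 29.8, M = 22461.8: Q = 891.288.
Holding P constant, ∂Q/∂M = 94.4/M = 0.00420269.
η_M = (∂Q/∂M)·(M/Q) = 0.00420269 × (22461.8/891.288) = 0.106.
Since 0 < η < 1, this is a necessity.

0.106 (necessity)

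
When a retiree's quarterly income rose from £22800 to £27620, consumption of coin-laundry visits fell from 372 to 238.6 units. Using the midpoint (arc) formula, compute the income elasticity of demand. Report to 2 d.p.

-2.29

ΔQ = 238.6 − 372 = -133.4; midpoint Q̄ = (372 + 238.6)/2 = 305.3.
ΔI = 27620 − 22800 = 4820; midpoint Ī = (22800 + 27620)/2 = 25210.
η = (ΔQ/Q̄) ÷ (ΔI/Ī) = (-133.4/305.3) ÷ (4820/25210) = -2.29.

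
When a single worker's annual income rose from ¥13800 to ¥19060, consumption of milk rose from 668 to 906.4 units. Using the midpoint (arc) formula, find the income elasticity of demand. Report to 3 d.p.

ΔQ = 906.4 − 668 = 238.4; midpoint Q̄ = (668 + 906.4)/2 = 787.2.
ΔI = 19060 − 13800 = 5260; midpoint Ī = (13800 + 19060)/2 = 16430.
η = (ΔQ/Q̄) ÷ (ΔI/Ī) = (238.4/787.2) ÷ (5260/16430) = 0.946.

0.946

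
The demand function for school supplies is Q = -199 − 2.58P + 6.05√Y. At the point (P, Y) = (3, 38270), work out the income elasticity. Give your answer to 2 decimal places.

At P = 3, Y = 38270: Q = 976.805.
Holding P constant, ∂Q/∂Y = 6.05/(2√Y) = 0.0154631.
η_Y = (∂Q/∂Y)·(Y/Q) = 0.0154631 × (38270/976.805) = 0.61.

0.61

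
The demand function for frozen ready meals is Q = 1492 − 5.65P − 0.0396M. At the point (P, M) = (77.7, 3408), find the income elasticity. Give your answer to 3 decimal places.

At P = 77.7, M = 3408: Q = 918.038.
Holding P constant, ∂Q/∂M = −0.0396.
η_M = (∂Q/∂M)·(M/Q) = -0.0396 × (3408/918.038) = -0.147.

-0.147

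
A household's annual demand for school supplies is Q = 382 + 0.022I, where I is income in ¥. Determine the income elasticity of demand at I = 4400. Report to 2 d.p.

At I = 4400: Q = 478.800.
dQ/dI = 0.022.
η = (dQ/dI)·(I/Q) = 0.022 × (4400/478.800) = 0.20.

0.20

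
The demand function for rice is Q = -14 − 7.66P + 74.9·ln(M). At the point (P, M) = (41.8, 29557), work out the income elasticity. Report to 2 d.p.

0.17

At P = 41.8, M = 29557: Q = 436.838.
Holding P constant, ∂Q/∂M = 74.9/M = 0.00253409.
η_M = (∂Q/∂M)·(M/Q) = 0.00253409 × (29557/436.838) = 0.17.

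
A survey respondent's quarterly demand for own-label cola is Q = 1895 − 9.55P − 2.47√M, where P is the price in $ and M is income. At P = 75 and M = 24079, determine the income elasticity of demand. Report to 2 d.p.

-0.24

At P = 75, M = 24079: Q = 795.470.
Holding P constant, ∂Q/∂M = -2.47/(2√M) = -0.0079588.
η_M = (∂Q/∂M)·(M/Q) = -0.0079588 × (24079/795.470) = -0.24.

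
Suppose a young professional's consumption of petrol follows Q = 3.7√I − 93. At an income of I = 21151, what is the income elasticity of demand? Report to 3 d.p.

0.604

At I = 21151: Q = 445.105.
dQ/dI = 3.7/(2√I) = 0.0127206 at this income.
η = (dQ/dI)·(I/Q) = 0.0127206 × (21151/445.105) = 0.604.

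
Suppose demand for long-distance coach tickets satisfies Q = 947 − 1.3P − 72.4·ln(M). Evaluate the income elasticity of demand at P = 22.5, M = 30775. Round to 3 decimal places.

At P = 22.5, M = 30775: Q = 169.535.
Holding P constant, ∂Q/∂M = -72.4/M = -0.00235256.
η_M = (∂Q/∂M)·(M/Q) = -0.00235256 × (30775/169.535) = -0.427.

-0.427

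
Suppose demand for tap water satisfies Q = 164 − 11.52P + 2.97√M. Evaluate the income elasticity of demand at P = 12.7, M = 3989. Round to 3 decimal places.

0.457

At P = 12.7, M = 3989: Q = 205.277.
Holding P constant, ∂Q/∂M = 2.97/(2√M) = 0.0235123.
η_M = (∂Q/∂M)·(M/Q) = 0.0235123 × (3989/205.277) = 0.457.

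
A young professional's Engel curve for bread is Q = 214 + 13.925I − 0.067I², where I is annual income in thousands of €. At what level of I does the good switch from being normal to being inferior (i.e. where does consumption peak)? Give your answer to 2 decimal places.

dQ/dI = 13.925 − 0.134I.
The good is inferior where dQ/dI < 0. Setting dQ/dI = 0 gives I = 13.925 / 0.134 = 103.92.

103.92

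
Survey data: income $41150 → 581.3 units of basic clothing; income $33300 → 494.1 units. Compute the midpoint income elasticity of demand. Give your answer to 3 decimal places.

0.769

ΔQ = 494.1 − 581.3 = -87.2; midpoint Q̄ = (581.3 + 494.1)/2 = 537.7.
ΔI = 33300 − 41150 = -7850; midpoint Ī = (41150 + 33300)/2 = 37225.
η = (ΔQ/Q̄) ÷ (ΔI/Ī) = (-87.2/537.7) ÷ (-7850/37225) = 0.769.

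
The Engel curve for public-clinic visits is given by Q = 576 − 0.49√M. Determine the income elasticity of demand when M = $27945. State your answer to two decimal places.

At M = 27945: Q = 494.088.
dQ/dM = -0.49/(2√M) = -0.0014656 at this income.
η = (dQ/dM)·(M/Q) = -0.0014656 × (27945/494.088) = -0.08.

-0.08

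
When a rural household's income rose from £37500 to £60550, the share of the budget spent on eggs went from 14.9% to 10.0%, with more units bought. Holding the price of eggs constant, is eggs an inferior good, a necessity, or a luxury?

necessity

Quantity rises but the budget share falls as income rises, so 0 < η < 1.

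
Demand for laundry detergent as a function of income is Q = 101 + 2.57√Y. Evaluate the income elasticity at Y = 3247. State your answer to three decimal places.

0.296

At Y = 3247: Q = 247.445.
dQ/dY = 2.57/(2√Y) = 0.0225508 at this income.
η = (dQ/dY)·(Y/Q) = 0.0225508 × (3247/247.445) = 0.296.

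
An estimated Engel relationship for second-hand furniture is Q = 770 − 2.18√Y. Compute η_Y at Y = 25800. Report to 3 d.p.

At Y = 25800: Q = 419.840.
dQ/dY = -2.18/(2√Y) = -0.00678604 at this income.
η = (dQ/dY)·(Y/Q) = -0.00678604 × (25800/419.840) = -0.417.

-0.417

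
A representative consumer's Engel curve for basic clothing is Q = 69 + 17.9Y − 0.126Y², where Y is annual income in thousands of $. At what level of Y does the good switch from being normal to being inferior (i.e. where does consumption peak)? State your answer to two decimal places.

dQ/dY = 17.9 − 0.252Y.
The good is inferior where dQ/dY < 0. Setting dQ/dY = 0 gives Y = 17.9 / 0.252 = 71.03.

71.03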